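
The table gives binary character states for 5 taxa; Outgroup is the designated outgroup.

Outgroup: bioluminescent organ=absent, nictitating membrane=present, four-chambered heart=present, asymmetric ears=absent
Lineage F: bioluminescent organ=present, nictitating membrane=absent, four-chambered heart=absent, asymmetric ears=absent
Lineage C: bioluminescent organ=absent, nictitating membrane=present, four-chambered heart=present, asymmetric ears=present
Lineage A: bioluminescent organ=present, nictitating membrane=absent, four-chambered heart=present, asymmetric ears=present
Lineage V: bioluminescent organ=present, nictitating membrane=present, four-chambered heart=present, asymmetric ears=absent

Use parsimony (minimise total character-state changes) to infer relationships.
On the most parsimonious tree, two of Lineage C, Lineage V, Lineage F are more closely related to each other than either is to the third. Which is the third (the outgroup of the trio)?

Character polarity is set by the outgroup: the derived state is whichever differs from the outgroup's state, so for nictitating membrane, four-chambered heart the derived state is 'absent', and for the remaining characters it is 'present'.
bioluminescent organ (derived state 'present') is shared by Lineage A, Lineage F, and Lineage V — a synapomorphy uniting that clade.
nictitating membrane (derived state 'absent') is shared by Lineage A and Lineage F — a synapomorphy uniting that clade.
four-chambered heart: derived state 'absent' in Lineage F only — an autapomorphy, so it tells us nothing about relationships among taxa.
asymmetric ears (state 'present') occurs in Lineage A and Lineage C but conflicts with the nesting implied by the other characters — most parsimoniously interpreted as homoplasy.
Most parsimonious ingroup topology: (((Lineage F,Lineage A),Lineage V),Lineage C).
Lineage F and Lineage V share a more recent common ancestor with each other than either does with Lineage C, so Lineage C is the least closely related of the three.

Lineage C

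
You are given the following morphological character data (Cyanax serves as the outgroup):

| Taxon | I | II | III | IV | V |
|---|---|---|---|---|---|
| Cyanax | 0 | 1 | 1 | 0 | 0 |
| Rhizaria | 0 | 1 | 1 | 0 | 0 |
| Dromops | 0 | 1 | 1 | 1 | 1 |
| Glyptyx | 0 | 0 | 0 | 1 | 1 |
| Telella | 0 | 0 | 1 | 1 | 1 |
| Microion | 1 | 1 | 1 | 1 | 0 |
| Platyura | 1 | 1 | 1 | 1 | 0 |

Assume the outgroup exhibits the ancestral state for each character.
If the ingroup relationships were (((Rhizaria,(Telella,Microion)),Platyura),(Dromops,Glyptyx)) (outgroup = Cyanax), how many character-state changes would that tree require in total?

9

Map each character onto (((Rhizaria,(Telella,Microion)),Platyura),(Dromops,Glyptyx)) (rooted by Cyanax) and count the minimum state changes it requires (Fitch parsimony):
I: 2; II: 2; III: 1; IV: 2; V: 2.
Total tree length = 9.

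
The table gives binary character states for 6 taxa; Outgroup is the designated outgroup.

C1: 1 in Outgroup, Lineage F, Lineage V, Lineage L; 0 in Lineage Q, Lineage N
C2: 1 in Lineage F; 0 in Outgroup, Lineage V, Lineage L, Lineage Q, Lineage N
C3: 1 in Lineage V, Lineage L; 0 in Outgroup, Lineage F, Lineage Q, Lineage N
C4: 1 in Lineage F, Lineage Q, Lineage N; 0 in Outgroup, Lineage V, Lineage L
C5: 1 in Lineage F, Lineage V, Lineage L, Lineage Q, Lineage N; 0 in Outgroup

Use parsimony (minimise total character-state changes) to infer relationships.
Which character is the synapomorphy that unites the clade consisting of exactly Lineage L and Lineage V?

C3

Character polarity is set by the outgroup: the derived state is whichever differs from the outgroup's state, so for C1 the derived state is '0', and for the remaining characters it is '1'.
Only Lineage N and Lineage Q show the derived state '0' for C1, supporting them as a clade.
C2 (derived state '1') is unique to Lineage F (autapomorphy; uninformative for grouping).
C3: derived state '1' in Lineage L and Lineage V only — synapomorphy for {Lineage L, Lineage V}.
Only Lineage F, Lineage N, and Lineage Q show the derived state '1' for C4, supporting them as a clade.
C5 (derived state '1') is shared by all ingroup taxa — unites the whole ingroup.
Most parsimonious ingroup topology: ((Lineage F,(Lineage Q,Lineage N)),(Lineage V,Lineage L)).
The clade {Lineage L, Lineage V} is supported by C3: its derived state '1' occurs in exactly those taxa and in no other taxon (including the outgroup).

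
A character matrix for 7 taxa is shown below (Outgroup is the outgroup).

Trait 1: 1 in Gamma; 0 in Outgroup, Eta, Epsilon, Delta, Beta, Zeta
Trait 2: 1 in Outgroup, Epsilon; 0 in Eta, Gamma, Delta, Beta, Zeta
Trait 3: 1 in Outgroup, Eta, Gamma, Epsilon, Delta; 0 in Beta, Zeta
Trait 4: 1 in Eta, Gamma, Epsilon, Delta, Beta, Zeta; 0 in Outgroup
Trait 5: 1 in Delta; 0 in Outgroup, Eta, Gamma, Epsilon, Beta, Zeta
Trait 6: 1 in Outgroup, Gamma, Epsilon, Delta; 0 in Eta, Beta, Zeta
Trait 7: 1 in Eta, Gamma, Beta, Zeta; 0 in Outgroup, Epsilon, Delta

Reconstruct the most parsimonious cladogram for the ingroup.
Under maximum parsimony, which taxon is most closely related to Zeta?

Character polarity is set by the outgroup: the derived state is whichever differs from the outgroup's state, so for Trait 2, Trait 3, Trait 6 the derived state is '0', and for the remaining characters it is '1'.
Trait 1: derived state '1' in Gamma only — an autapomorphy, so it tells us nothing about relationships among taxa.
Trait 2: derived state '0' in Beta, Delta, Eta, Gamma, and Zeta only — synapomorphy for {Beta, Delta, Eta, Gamma, Zeta}.
Only Beta and Zeta show the derived state '0' for Trait 3, supporting them as a clade.
Trait 4 (derived state '1') is shared by all ingroup taxa — unites the whole ingroup.
Trait 5: derived state '1' in Delta only — an autapomorphy, so it tells us nothing about relationships among taxa.
Trait 6 (derived state '0') is shared by Beta, Eta, and Zeta — a synapomorphy uniting that clade.
Only Beta, Eta, Gamma, and Zeta show the derived state '1' for Trait 7, supporting them as a clade.
Most parsimonious ingroup topology: ((((Eta,(Beta,Zeta)),Gamma),Delta),Epsilon).
Zeta and Beta form a cherry on this tree, so they are sister taxa.

Beta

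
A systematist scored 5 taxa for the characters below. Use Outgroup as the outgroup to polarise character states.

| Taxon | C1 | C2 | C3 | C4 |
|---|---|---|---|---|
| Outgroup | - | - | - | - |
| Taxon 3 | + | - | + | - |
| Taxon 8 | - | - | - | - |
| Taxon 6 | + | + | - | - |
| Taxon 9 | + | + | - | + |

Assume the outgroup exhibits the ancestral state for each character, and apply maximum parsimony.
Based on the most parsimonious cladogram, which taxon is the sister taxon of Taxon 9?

The outgroup has state '-' for every character, so '+' is the derived state throughout.
Only Taxon 3, Taxon 6, and Taxon 9 show the derived state '+' for C1, supporting them as a clade.
Only Taxon 6 and Taxon 9 show the derived state '+' for C2, supporting them as a clade.
C3: derived state '+' in Taxon 3 only — an autapomorphy, so it tells us nothing about relationships among taxa.
C4: derived state '+' in Taxon 9 only — an autapomorphy, so it tells us nothing about relationships among taxa.
Most parsimonious ingroup topology: (((Taxon 9,Taxon 6),Taxon 3),Taxon 8).
Taxon 9 and Taxon 6 form a cherry on this tree, so they are sister taxa.

Taxon 6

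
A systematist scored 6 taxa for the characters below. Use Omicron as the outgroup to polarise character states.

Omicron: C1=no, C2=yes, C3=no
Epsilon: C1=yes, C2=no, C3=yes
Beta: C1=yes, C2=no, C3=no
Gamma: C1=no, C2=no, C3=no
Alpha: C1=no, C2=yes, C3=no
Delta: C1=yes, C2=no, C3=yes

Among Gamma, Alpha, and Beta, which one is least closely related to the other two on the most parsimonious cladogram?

Alpha

Character polarity is set by the outgroup: the derived state is whichever differs from the outgroup's state, so for C2 the derived state is 'no', and for the remaining characters it is 'yes'.
C1: derived state 'yes' in Beta, Delta, and Epsilon only — synapomorphy for {Beta, Delta, Epsilon}.
C2 (derived state 'no') is shared by Beta, Delta, Epsilon, and Gamma — a synapomorphy uniting that clade.
C3 (derived state 'yes') is shared by Delta and Epsilon — a synapomorphy uniting that clade.
Most parsimonious ingroup topology: ((((Epsilon,Delta),Beta),Gamma),Alpha).
Beta and Gamma share a more recent common ancestor with each other than either does with Alpha, so Alpha is the least closely related of the three.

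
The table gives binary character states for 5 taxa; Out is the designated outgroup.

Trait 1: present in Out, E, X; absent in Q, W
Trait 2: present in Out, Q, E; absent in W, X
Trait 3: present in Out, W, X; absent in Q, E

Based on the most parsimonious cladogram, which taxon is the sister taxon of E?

Q

The outgroup has state 'present' for every character, so 'absent' is the derived state throughout.
Trait 1 groups Q and W, which is incompatible with the clades supported by the remaining characters; treating it as convergent (homoplasy) costs fewer steps than any alternative tree.
Trait 2 (derived state 'absent') is shared by W and X — a synapomorphy uniting that clade.
Only E and Q show the derived state 'absent' for Trait 3, supporting them as a clade.
Most parsimonious ingroup topology: ((Q,E),(W,X)).
E and Q form a cherry on this tree, so they are sister taxa.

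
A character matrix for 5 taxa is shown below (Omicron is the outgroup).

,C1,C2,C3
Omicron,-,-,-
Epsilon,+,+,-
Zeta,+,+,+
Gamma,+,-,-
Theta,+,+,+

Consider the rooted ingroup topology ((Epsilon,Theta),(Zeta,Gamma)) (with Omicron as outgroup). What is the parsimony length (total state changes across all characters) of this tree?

Map each character onto ((Epsilon,Theta),(Zeta,Gamma)) (rooted by Omicron) and count the minimum state changes it requires (Fitch parsimony):
C1: 1; C2: 2; C3: 2.
Total tree length = 5.

5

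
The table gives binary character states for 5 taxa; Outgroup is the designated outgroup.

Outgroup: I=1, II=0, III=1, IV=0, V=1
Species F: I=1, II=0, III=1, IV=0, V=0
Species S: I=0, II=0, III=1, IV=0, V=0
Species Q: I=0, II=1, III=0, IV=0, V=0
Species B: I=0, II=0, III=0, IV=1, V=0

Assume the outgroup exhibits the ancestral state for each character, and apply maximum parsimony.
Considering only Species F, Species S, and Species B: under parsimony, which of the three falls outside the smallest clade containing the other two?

Character polarity is set by the outgroup: the derived state is whichever differs from the outgroup's state, so for I, III, V the derived state is '0', and for the remaining characters it is '1'.
Only Species B, Species Q, and Species S show the derived state '0' for I, supporting them as a clade.
II (derived state '1') is unique to Species Q (autapomorphy; uninformative for grouping).
III: derived state '0' in Species B and Species Q only — synapomorphy for {Species B, Species Q}.
IV (derived state '1') is unique to Species B (autapomorphy; uninformative for grouping).
V (derived state '0') is shared by all ingroup taxa — unites the whole ingroup.
Most parsimonious ingroup topology: (Species F,(Species S,(Species Q,Species B))).
Species B and Species S share a more recent common ancestor with each other than either does with Species F, so Species F is the least closely related of the three.

Species F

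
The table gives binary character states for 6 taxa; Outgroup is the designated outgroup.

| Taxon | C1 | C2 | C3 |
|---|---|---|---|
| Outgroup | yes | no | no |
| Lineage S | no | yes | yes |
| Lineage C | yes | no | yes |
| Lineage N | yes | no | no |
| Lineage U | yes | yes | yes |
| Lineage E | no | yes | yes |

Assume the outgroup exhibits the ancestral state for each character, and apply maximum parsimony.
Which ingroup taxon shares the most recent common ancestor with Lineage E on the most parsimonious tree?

Character polarity is set by the outgroup: the derived state is whichever differs from the outgroup's state, so for C1 the derived state is 'no', and for the remaining characters it is 'yes'.
Only Lineage E and Lineage S show the derived state 'no' for C1, supporting them as a clade.
C2 (derived state 'yes') is shared by Lineage E, Lineage S, and Lineage U — a synapomorphy uniting that clade.
C3 (derived state 'yes') is shared by Lineage C, Lineage E, Lineage S, and Lineage U — a synapomorphy uniting that clade.
Most parsimonious ingroup topology: ((((Lineage S,Lineage E),Lineage U),Lineage C),Lineage N).
Lineage E and Lineage S form a cherry on this tree, so they are sister taxa.

Lineage S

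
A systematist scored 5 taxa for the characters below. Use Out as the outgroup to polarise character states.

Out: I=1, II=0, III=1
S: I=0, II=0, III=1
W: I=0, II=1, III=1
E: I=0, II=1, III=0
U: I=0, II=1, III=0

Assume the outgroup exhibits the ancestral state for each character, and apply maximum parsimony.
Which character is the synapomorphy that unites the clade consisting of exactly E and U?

III

Character polarity is set by the outgroup: the derived state is whichever differs from the outgroup's state, so for I, III the derived state is '0', and for the remaining characters it is '1'.
I (derived state '0') is shared by all ingroup taxa — unites the whole ingroup.
II: derived state '1' in E, U, and W only — synapomorphy for {E, U, W}.
III: derived state '0' in E and U only — synapomorphy for {E, U}.
Most parsimonious ingroup topology: (S,(W,(E,U))).
The clade {E, U} is supported by III: its derived state '0' occurs in exactly those taxa and in no other taxon (including the outgroup).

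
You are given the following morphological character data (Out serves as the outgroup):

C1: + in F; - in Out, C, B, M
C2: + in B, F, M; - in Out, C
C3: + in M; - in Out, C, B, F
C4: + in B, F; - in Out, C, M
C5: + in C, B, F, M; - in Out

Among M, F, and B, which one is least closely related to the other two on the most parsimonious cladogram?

The outgroup has state '-' for every character, so '+' is the derived state throughout.
C1 (derived state '+') is unique to F (autapomorphy; uninformative for grouping).
C2 (derived state '+') is shared by B, F, and M — a synapomorphy uniting that clade.
C3 (derived state '+') is unique to M (autapomorphy; uninformative for grouping).
C4: derived state '+' in B and F only — synapomorphy for {B, F}.
C5 (derived state '+') is shared by all ingroup taxa — unites the whole ingroup.
Most parsimonious ingroup topology: (C,((B,F),M)).
F and B share a more recent common ancestor with each other than either does with M, so M is the least closely related of the three.

M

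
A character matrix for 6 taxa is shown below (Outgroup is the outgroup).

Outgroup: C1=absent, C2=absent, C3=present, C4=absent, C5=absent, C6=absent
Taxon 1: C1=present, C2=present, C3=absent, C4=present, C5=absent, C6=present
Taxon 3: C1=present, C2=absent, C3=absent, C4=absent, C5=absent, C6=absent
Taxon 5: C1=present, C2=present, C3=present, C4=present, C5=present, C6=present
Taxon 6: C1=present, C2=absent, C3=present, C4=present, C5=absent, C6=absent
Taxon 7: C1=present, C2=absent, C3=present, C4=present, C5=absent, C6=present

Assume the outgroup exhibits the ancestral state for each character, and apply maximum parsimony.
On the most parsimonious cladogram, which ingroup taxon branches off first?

Taxon 3

Character polarity is set by the outgroup: the derived state is whichever differs from the outgroup's state, so for C3 the derived state is 'absent', and for the remaining characters it is 'present'.
C1 (derived state 'present') is shared by all ingroup taxa — unites the whole ingroup.
C2 (derived state 'present') is shared by Taxon 1 and Taxon 5 — a synapomorphy uniting that clade.
C3 (state 'absent') occurs in Taxon 1 and Taxon 3 but conflicts with the nesting implied by the other characters — most parsimoniously interpreted as homoplasy.
Only Taxon 1, Taxon 5, Taxon 6, and Taxon 7 show the derived state 'present' for C4, supporting them as a clade.
C5: derived state 'present' in Taxon 5 only — an autapomorphy, so it tells us nothing about relationships among taxa.
C6: derived state 'present' in Taxon 1, Taxon 5, and Taxon 7 only — synapomorphy for {Taxon 1, Taxon 5, Taxon 7}.
Most parsimonious ingroup topology: ((((Taxon 1,Taxon 5),Taxon 7),Taxon 6),Taxon 3).
Taxon 3 is sister to the clade containing all other ingroup taxa, so it is the earliest-diverging (most basal) ingroup lineage.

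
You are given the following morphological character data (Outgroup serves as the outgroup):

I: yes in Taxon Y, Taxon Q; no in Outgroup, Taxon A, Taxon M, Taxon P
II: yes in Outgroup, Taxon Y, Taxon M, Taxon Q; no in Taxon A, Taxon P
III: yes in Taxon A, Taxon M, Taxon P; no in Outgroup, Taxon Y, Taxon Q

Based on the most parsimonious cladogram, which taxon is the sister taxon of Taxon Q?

Character polarity is set by the outgroup: the derived state is whichever differs from the outgroup's state, so for II the derived state is 'no', and for the remaining characters it is 'yes'.
I: derived state 'yes' in Taxon Q and Taxon Y only — synapomorphy for {Taxon Q, Taxon Y}.
II: derived state 'no' in Taxon A and Taxon P only — synapomorphy for {Taxon A, Taxon P}.
III (derived state 'yes') is shared by Taxon A, Taxon M, and Taxon P — a synapomorphy uniting that clade.
Most parsimonious ingroup topology: ((Taxon Y,Taxon Q),((Taxon A,Taxon P),Taxon M)).
Taxon Q and Taxon Y form a cherry on this tree, so they are sister taxa.

Taxon Y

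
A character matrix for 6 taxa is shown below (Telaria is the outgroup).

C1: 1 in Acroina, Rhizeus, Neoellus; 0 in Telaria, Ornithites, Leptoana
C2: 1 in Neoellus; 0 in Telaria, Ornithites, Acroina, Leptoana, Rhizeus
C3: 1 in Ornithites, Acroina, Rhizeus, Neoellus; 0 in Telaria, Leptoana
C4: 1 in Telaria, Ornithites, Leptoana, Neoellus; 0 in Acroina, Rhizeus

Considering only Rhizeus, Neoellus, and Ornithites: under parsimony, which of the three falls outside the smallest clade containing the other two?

Character polarity is set by the outgroup: the derived state is whichever differs from the outgroup's state, so for C4 the derived state is '0', and for the remaining characters it is '1'.
Only Acroina, Neoellus, and Rhizeus show the derived state '1' for C1, supporting them as a clade.
C2: derived state '1' in Neoellus only — an autapomorphy, so it tells us nothing about relationships among taxa.
C3: derived state '1' in Acroina, Neoellus, Ornithites, and Rhizeus only — synapomorphy for {Acroina, Neoellus, Ornithites, Rhizeus}.
C4: derived state '0' in Acroina and Rhizeus only — synapomorphy for {Acroina, Rhizeus}.
Most parsimonious ingroup topology: ((Ornithites,((Acroina,Rhizeus),Neoellus)),Leptoana).
Neoellus and Rhizeus share a more recent common ancestor with each other than either does with Ornithites, so Ornithites is the least closely related of the three.

Ornithites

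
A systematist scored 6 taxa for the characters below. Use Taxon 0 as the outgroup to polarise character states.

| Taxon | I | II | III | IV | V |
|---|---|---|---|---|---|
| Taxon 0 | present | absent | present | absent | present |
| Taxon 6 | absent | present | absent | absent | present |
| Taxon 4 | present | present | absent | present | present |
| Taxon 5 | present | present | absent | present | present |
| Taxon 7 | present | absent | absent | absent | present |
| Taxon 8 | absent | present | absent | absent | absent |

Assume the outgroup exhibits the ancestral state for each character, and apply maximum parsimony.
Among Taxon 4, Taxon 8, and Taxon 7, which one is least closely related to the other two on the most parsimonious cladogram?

Taxon 7

Character polarity is set by the outgroup: the derived state is whichever differs from the outgroup's state, so for I, III, V the derived state is 'absent', and for the remaining characters it is 'present'.
Only Taxon 6 and Taxon 8 show the derived state 'absent' for I, supporting them as a clade.
II (derived state 'present') is shared by Taxon 4, Taxon 5, Taxon 6, and Taxon 8 — a synapomorphy uniting that clade.
All ingroup taxa share the derived state 'absent' for III; it defines the ingroup but does not resolve relationships within it.
IV: derived state 'present' in Taxon 4 and Taxon 5 only — synapomorphy for {Taxon 4, Taxon 5}.
V (derived state 'absent') is unique to Taxon 8 (autapomorphy; uninformative for grouping).
Most parsimonious ingroup topology: (((Taxon 6,Taxon 8),(Taxon 4,Taxon 5)),Taxon 7).
Taxon 8 and Taxon 4 share a more recent common ancestor with each other than either does with Taxon 7, so Taxon 7 is the least closely related of the three.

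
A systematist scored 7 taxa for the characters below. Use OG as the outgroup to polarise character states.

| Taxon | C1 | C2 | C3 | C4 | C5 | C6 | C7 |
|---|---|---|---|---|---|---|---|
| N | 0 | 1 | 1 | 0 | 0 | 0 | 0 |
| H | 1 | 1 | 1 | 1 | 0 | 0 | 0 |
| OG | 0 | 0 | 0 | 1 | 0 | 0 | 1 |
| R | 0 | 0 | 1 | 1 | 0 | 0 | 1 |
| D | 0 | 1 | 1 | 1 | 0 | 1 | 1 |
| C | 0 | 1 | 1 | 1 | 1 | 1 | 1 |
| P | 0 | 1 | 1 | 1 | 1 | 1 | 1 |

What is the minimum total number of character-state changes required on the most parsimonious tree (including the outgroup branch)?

7

Character polarity is set by the outgroup: the derived state is whichever differs from the outgroup's state, so for C4, C7 the derived state is '0', and for the remaining characters it is '1'.
C1: derived state '1' in H only — an autapomorphy, so it tells us nothing about relationships among taxa.
C2 (derived state '1') is shared by C, D, H, N, and P — a synapomorphy uniting that clade.
All ingroup taxa share the derived state '1' for C3; it defines the ingroup but does not resolve relationships within it.
C4 (derived state '0') is unique to N (autapomorphy; uninformative for grouping).
C5 (derived state '1') is shared by C and P — a synapomorphy uniting that clade.
Only C, D, and P show the derived state '1' for C6, supporting them as a clade.
C7: derived state '0' in H and N only — synapomorphy for {H, N}.
Most parsimonious ingroup topology: ((((C,P),D),(H,N)),R).
Changes per character on this tree: C1: 1; C2: 1; C3: 1; C4: 1; C5: 1; C6: 1; C7: 1.
Total = 7.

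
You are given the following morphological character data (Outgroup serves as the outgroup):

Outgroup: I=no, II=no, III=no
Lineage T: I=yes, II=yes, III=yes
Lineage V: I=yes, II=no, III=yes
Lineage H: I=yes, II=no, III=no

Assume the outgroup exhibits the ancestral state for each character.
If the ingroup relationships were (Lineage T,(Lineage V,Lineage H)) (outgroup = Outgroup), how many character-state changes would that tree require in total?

4

Map each character onto (Lineage T,(Lineage V,Lineage H)) (rooted by Outgroup) and count the minimum state changes it requires (Fitch parsimony):
I: 1; II: 1; III: 2.
Total tree length = 4.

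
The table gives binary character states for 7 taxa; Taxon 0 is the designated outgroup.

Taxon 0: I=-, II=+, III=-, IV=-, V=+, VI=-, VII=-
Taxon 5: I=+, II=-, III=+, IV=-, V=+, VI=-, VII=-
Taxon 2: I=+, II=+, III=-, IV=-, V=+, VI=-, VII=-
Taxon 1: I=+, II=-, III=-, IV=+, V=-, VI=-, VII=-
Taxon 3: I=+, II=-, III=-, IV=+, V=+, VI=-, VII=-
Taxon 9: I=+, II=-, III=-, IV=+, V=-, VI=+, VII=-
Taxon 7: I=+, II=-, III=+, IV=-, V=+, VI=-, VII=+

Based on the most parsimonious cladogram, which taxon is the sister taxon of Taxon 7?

Character polarity is set by the outgroup: the derived state is whichever differs from the outgroup's state, so for II, V the derived state is '-', and for the remaining characters it is '+'.
All ingroup taxa share the derived state '+' for I; it defines the ingroup but does not resolve relationships within it.
II: derived state '-' in Taxon 1, Taxon 3, Taxon 5, Taxon 7, and Taxon 9 only — synapomorphy for {Taxon 1, Taxon 3, Taxon 5, Taxon 7, Taxon 9}.
Only Taxon 5 and Taxon 7 show the derived state '+' for III, supporting them as a clade.
IV (derived state '+') is shared by Taxon 1, Taxon 3, and Taxon 9 — a synapomorphy uniting that clade.
V (derived state '-') is shared by Taxon 1 and Taxon 9 — a synapomorphy uniting that clade.
VI (derived state '+') is unique to Taxon 9 (autapomorphy; uninformative for grouping).
VII (derived state '+') is unique to Taxon 7 (autapomorphy; uninformative for grouping).
Most parsimonious ingroup topology: (((Taxon 5,Taxon 7),((Taxon 1,Taxon 9),Taxon 3)),Taxon 2).
Taxon 7 and Taxon 5 form a cherry on this tree, so they are sister taxa.

Taxon 5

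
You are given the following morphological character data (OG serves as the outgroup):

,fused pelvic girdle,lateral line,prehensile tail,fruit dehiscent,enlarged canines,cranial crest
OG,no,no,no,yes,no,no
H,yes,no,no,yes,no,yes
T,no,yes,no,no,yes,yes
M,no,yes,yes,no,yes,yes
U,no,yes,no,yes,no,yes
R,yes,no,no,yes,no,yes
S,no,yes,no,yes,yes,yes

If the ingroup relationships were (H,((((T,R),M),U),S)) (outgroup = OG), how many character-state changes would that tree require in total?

11

Map each character onto (H,((((T,R),M),U),S)) (rooted by OG) and count the minimum state changes it requires (Fitch parsimony):
fused pelvic girdle: 2; lateral line: 2; prehensile tail: 1; fruit dehiscent: 2; enlarged canines: 3; cranial crest: 1.
Total tree length = 11.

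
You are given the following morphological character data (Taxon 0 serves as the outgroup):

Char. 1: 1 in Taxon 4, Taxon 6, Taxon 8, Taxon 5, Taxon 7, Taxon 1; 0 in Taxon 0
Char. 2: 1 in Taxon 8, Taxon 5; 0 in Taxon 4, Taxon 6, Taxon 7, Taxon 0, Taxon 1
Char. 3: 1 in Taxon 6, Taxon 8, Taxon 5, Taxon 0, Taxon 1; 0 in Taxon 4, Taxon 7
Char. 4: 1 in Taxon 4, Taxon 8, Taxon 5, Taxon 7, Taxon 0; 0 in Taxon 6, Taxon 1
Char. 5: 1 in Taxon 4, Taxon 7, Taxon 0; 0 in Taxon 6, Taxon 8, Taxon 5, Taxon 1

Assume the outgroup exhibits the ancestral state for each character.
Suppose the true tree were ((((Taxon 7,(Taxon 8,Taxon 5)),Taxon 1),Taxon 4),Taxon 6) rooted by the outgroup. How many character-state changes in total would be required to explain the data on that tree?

9

Map each character onto ((((Taxon 7,(Taxon 8,Taxon 5)),Taxon 1),Taxon 4),Taxon 6) (rooted by Taxon 0) and count the minimum state changes it requires (Fitch parsimony):
Char. 1: 1; Char. 2: 1; Char. 3: 2; Char. 4: 2; Char. 5: 3.
Total tree length = 9.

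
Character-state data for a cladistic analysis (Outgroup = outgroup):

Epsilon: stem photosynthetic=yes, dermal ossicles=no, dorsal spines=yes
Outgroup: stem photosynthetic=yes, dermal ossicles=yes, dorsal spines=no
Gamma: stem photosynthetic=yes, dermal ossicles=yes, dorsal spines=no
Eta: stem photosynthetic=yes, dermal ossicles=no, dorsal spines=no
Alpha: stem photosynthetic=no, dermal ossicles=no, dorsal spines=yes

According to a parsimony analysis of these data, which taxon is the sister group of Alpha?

Epsilon

Character polarity is set by the outgroup: the derived state is whichever differs from the outgroup's state, so for stem photosynthetic, dermal ossicles the derived state is 'no', and for the remaining characters it is 'yes'.
stem photosynthetic (derived state 'no') is unique to Alpha (autapomorphy; uninformative for grouping).
dermal ossicles: derived state 'no' in Alpha, Epsilon, and Eta only — synapomorphy for {Alpha, Epsilon, Eta}.
dorsal spines (derived state 'yes') is shared by Alpha and Epsilon — a synapomorphy uniting that clade.
Most parsimonious ingroup topology: (((Epsilon,Alpha),Eta),Gamma).
Alpha and Epsilon form a cherry on this tree, so they are sister taxa.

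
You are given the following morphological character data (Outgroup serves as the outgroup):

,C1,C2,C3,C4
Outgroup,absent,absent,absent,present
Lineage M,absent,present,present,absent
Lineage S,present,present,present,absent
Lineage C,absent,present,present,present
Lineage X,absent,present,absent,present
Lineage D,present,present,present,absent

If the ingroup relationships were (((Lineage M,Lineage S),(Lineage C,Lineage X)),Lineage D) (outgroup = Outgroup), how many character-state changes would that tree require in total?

Map each character onto (((Lineage M,Lineage S),(Lineage C,Lineage X)),Lineage D) (rooted by Outgroup) and count the minimum state changes it requires (Fitch parsimony):
C1: 2; C2: 1; C3: 2; C4: 2.
Total tree length = 7.

7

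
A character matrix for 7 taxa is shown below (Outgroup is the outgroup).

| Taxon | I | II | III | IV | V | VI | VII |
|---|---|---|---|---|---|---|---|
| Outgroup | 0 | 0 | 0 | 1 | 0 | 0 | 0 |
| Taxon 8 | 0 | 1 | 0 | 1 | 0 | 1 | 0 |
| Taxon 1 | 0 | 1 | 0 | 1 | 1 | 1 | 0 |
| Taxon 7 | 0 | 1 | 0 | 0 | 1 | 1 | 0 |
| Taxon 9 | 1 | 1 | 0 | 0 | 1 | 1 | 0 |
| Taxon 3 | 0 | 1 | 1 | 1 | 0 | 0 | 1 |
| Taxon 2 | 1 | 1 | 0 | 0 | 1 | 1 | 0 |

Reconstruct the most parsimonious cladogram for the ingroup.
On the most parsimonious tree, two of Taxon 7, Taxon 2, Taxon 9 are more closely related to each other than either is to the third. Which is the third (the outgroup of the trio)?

Character polarity is set by the outgroup: the derived state is whichever differs from the outgroup's state, so for IV the derived state is '0', and for the remaining characters it is '1'.
I (derived state '1') is shared by Taxon 2 and Taxon 9 — a synapomorphy uniting that clade.
II (derived state '1') is shared by all ingroup taxa — unites the whole ingroup.
III: derived state '1' in Taxon 3 only — an autapomorphy, so it tells us nothing about relationships among taxa.
IV: derived state '0' in Taxon 2, Taxon 7, and Taxon 9 only — synapomorphy for {Taxon 2, Taxon 7, Taxon 9}.
Only Taxon 1, Taxon 2, Taxon 7, and Taxon 9 show the derived state '1' for V, supporting them as a clade.
VI: derived state '1' in Taxon 1, Taxon 2, Taxon 7, Taxon 8, and Taxon 9 only — synapomorphy for {Taxon 1, Taxon 2, Taxon 7, Taxon 8, Taxon 9}.
VII (derived state '1') is unique to Taxon 3 (autapomorphy; uninformative for grouping).
Most parsimonious ingroup topology: ((Taxon 8,(Taxon 1,(Taxon 7,(Taxon 9,Taxon 2)))),Taxon 3).
Taxon 2 and Taxon 9 share a more recent common ancestor with each other than either does with Taxon 7, so Taxon 7 is the least closely related of the three.

Taxon 7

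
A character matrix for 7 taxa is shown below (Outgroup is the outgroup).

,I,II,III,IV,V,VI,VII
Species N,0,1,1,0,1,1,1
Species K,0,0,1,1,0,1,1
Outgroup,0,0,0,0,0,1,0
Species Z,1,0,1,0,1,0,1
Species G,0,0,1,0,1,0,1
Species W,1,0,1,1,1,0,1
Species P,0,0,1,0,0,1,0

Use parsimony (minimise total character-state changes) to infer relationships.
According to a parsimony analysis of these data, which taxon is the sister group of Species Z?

Species W

Character polarity is set by the outgroup: the derived state is whichever differs from the outgroup's state, so for VI the derived state is '0', and for the remaining characters it is '1'.
I (derived state '1') is shared by Species W and Species Z — a synapomorphy uniting that clade.
II: derived state '1' in Species N only — an autapomorphy, so it tells us nothing about relationships among taxa.
All ingroup taxa share the derived state '1' for III; it defines the ingroup but does not resolve relationships within it.
IV groups Species K and Species W, which is incompatible with the clades supported by the remaining characters; treating it as convergent (homoplasy) costs fewer steps than any alternative tree.
V: derived state '1' in Species G, Species N, Species W, and Species Z only — synapomorphy for {Species G, Species N, Species W, Species Z}.
Only Species G, Species W, and Species Z show the derived state '0' for VI, supporting them as a clade.
Only Species G, Species K, Species N, Species W, and Species Z show the derived state '1' for VII, supporting them as a clade.
Most parsimonious ingroup topology: (((Species N,((Species Z,Species W),Species G)),Species K),Species P).
Species Z and Species W form a cherry on this tree, so they are sister taxa.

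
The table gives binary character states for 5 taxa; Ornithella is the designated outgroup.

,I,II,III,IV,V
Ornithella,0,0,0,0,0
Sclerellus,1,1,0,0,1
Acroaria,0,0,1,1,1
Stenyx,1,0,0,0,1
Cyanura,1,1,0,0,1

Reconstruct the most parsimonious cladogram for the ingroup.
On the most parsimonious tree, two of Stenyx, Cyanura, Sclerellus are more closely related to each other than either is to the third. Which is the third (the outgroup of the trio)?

The outgroup has state '0' for every character, so '1' is the derived state throughout.
Only Cyanura, Sclerellus, and Stenyx show the derived state '1' for I, supporting them as a clade.
II: derived state '1' in Cyanura and Sclerellus only — synapomorphy for {Cyanura, Sclerellus}.
III: derived state '1' in Acroaria only — an autapomorphy, so it tells us nothing about relationships among taxa.
IV: derived state '1' in Acroaria only — an autapomorphy, so it tells us nothing about relationships among taxa.
All ingroup taxa share the derived state '1' for V; it defines the ingroup but does not resolve relationships within it.
Most parsimonious ingroup topology: (((Cyanura,Sclerellus),Stenyx),Acroaria).
Sclerellus and Cyanura share a more recent common ancestor with each other than either does with Stenyx, so Stenyx is the least closely related of the three.

Stenyx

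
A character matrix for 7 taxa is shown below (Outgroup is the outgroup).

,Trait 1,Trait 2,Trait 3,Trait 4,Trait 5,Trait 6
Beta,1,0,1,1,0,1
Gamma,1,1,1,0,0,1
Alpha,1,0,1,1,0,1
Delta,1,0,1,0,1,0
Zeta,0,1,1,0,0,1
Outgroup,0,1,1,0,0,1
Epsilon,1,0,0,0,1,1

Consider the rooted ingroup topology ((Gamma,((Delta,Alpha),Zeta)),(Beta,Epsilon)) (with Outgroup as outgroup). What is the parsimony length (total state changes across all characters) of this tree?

10

Map each character onto ((Gamma,((Delta,Alpha),Zeta)),(Beta,Epsilon)) (rooted by Outgroup) and count the minimum state changes it requires (Fitch parsimony):
Trait 1: 2; Trait 2: 2; Trait 3: 1; Trait 4: 2; Trait 5: 2; Trait 6: 1.
Total tree length = 10.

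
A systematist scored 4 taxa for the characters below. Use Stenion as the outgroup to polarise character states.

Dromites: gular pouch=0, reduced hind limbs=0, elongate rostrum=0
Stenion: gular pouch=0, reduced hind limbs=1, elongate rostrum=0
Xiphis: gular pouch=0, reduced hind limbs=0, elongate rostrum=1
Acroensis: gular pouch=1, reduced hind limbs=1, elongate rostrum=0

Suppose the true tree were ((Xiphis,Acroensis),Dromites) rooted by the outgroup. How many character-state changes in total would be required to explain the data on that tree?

Map each character onto ((Xiphis,Acroensis),Dromites) (rooted by Stenion) and count the minimum state changes it requires (Fitch parsimony):
gular pouch: 1; reduced hind limbs: 2; elongate rostrum: 1.
Total tree length = 4.

4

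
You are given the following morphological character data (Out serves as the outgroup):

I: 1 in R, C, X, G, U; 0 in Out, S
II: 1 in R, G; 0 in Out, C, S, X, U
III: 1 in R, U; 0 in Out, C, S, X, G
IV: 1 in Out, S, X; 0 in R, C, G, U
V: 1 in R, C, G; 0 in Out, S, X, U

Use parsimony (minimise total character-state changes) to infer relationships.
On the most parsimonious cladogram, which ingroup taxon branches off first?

S

Character polarity is set by the outgroup: the derived state is whichever differs from the outgroup's state, so for IV the derived state is '0', and for the remaining characters it is '1'.
I (derived state '1') is shared by C, G, R, U, and X — a synapomorphy uniting that clade.
Only G and R show the derived state '1' for II, supporting them as a clade.
III groups R and U, which is incompatible with the clades supported by the remaining characters; treating it as convergent (homoplasy) costs fewer steps than any alternative tree.
IV (derived state '0') is shared by C, G, R, and U — a synapomorphy uniting that clade.
V: derived state '1' in C, G, and R only — synapomorphy for {C, G, R}.
Most parsimonious ingroup topology: (((((R,G),C),U),X),S).
S is sister to the clade containing all other ingroup taxa, so it is the earliest-diverging (most basal) ingroup lineage.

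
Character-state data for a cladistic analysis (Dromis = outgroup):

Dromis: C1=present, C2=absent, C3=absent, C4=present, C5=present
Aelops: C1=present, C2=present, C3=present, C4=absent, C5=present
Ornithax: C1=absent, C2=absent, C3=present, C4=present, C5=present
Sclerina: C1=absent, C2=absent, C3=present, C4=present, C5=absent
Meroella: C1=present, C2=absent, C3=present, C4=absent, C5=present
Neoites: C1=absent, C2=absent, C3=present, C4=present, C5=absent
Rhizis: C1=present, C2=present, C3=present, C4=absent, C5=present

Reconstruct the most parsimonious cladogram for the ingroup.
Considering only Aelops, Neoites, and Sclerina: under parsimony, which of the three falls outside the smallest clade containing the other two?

Aelops

Character polarity is set by the outgroup: the derived state is whichever differs from the outgroup's state, so for C1, C4, C5 the derived state is 'absent', and for the remaining characters it is 'present'.
C1: derived state 'absent' in Neoites, Ornithax, and Sclerina only — synapomorphy for {Neoites, Ornithax, Sclerina}.
C2 (derived state 'present') is shared by Aelops and Rhizis — a synapomorphy uniting that clade.
All ingroup taxa share the derived state 'present' for C3; it defines the ingroup but does not resolve relationships within it.
C4 (derived state 'absent') is shared by Aelops, Meroella, and Rhizis — a synapomorphy uniting that clade.
C5: derived state 'absent' in Neoites and Sclerina only — synapomorphy for {Neoites, Sclerina}.
Most parsimonious ingroup topology: (((Aelops,Rhizis),Meroella),(Ornithax,(Sclerina,Neoites))).
Neoites and Sclerina share a more recent common ancestor with each other than either does with Aelops, so Aelops is the least closely related of the three.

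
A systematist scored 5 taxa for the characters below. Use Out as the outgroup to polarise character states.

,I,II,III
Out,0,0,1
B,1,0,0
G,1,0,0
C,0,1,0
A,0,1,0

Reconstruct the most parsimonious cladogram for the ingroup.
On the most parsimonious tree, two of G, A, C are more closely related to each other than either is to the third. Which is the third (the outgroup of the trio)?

Character polarity is set by the outgroup: the derived state is whichever differs from the outgroup's state, so for III the derived state is '0', and for the remaining characters it is '1'.
I (derived state '1') is shared by B and G — a synapomorphy uniting that clade.
II: derived state '1' in A and C only — synapomorphy for {A, C}.
III (derived state '0') is shared by all ingroup taxa — unites the whole ingroup.
Most parsimonious ingroup topology: ((B,G),(C,A)).
A and C share a more recent common ancestor with each other than either does with G, so G is the least closely related of the three.

G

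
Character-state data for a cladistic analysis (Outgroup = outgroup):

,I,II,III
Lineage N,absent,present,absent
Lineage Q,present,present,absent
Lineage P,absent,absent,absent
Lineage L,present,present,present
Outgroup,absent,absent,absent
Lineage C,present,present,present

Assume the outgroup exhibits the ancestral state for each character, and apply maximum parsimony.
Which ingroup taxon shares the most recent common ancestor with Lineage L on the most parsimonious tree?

The outgroup has state 'absent' for every character, so 'present' is the derived state throughout.
Only Lineage C, Lineage L, and Lineage Q show the derived state 'present' for I, supporting them as a clade.
II (derived state 'present') is shared by Lineage C, Lineage L, Lineage N, and Lineage Q — a synapomorphy uniting that clade.
III (derived state 'present') is shared by Lineage C and Lineage L — a synapomorphy uniting that clade.
Most parsimonious ingroup topology: ((Lineage N,((Lineage L,Lineage C),Lineage Q)),Lineage P).
Lineage L and Lineage C form a cherry on this tree, so they are sister taxa.

Lineage C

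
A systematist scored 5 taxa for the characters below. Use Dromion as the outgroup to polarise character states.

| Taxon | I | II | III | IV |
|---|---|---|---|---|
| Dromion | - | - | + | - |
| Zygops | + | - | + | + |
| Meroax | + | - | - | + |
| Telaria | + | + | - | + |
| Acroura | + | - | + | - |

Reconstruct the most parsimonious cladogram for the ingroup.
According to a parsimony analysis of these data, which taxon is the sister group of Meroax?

Character polarity is set by the outgroup: the derived state is whichever differs from the outgroup's state, so for III the derived state is '-', and for the remaining characters it is '+'.
I (derived state '+') is shared by all ingroup taxa — unites the whole ingroup.
II: derived state '+' in Telaria only — an autapomorphy, so it tells us nothing about relationships among taxa.
Only Meroax and Telaria show the derived state '-' for III, supporting them as a clade.
Only Meroax, Telaria, and Zygops show the derived state '+' for IV, supporting them as a clade.
Most parsimonious ingroup topology: ((Zygops,(Meroax,Telaria)),Acroura).
Meroax and Telaria form a cherry on this tree, so they are sister taxa.

Telaria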